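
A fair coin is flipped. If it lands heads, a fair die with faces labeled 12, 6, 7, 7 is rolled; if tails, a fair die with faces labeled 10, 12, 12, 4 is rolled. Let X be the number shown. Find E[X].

35/4

E[X | heads] = (12+6+7+7)/4 = 8.
E[X | tails] = (10+12+12+4)/4 = 19/2.
By the law of total expectation,
E[X] = (1/2)·(8) + (1/2)·(19/2) = 35/4.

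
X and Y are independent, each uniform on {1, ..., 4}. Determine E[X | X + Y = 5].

5/2

Outcomes with X + Y = 5: (1,4), (2,3), (3,2), (4,1), each with probability 1/16.
E[X | X + Y = 5] = (1 + 2 + 3 + 4) / 4 = 5/2.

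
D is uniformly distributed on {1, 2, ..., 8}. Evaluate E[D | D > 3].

6

Given D > 3, D is equally likely to be any of {4, 5, 6, 7, 8}.
E[D | D > 3] = (4 + 5 + 6 + 7 + 8) / 5 = 6.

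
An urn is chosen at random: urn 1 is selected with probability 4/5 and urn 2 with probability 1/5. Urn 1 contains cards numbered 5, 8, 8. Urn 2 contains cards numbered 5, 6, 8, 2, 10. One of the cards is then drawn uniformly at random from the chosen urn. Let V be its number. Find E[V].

E[V | urn 1] = (5+8+8)/3 = 7.
E[V | urn 2] = (5+6+8+2+10)/5 = 31/5.
By the law of total expectation,
E[V] = (4/5)·(7) + (1/5)·(31/5) = 171/25.

171/25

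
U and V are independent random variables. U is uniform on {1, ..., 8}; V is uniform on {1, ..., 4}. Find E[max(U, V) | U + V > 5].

127/22

P(U + V > 5) = 11/16.
Summing max(U,V)·P(x,y) over outcomes with U + V > 5 gives 127/32.
E[max(U, V) | U + V > 5] = (127/32) / (11/16) = 127/22.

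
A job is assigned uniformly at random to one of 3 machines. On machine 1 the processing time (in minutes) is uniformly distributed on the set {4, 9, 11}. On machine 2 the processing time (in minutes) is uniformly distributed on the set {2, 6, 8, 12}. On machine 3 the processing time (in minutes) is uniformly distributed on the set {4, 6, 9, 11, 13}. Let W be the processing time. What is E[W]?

E[W | machine 1] = (4+9+11)/3 = 8.
E[W | machine 2] = (2+6+8+12)/4 = 7.
E[W | machine 3] = (4+6+9+11+13)/5 = 43/5.
E[W] = (1/3)·(8) + (1/3)·(7) + (1/3)·(43/5) = 118/15.

118/15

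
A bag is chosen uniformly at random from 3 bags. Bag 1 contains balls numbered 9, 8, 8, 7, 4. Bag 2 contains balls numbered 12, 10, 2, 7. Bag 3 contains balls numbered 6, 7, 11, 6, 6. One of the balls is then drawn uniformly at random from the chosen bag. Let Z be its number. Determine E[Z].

443/60

E[Z | bag 1] = (9+8+8+7+4)/5 = 36/5.
E[Z | bag 2] = (12+10+2+7)/4 = 31/4.
E[Z | bag 3] = (6+7+11+6+6)/5 = 36/5.
By the law of total expectation,
E[Z] = (1/3)·(36/5) + (1/3)·(31/4) + (1/3)·(36/5) = 443/60.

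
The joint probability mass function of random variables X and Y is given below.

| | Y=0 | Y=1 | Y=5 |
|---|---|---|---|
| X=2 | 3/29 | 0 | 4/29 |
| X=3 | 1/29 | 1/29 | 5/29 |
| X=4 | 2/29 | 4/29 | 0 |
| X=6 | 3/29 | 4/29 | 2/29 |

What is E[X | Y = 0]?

P(Y = 0) = 9/29.
Σ X·P over the event = 2·(3/29) + 3·(1/29) + 4·(2/29) + 6·(3/29) = 35/29.
E[X | Y = 0] = (35/29) / (9/29) = 35/9.

35/9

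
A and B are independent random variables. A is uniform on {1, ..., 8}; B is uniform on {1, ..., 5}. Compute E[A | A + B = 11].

Outcomes with A + B = 11: (6,5), (7,4), (8,3), each with probability 1/40.
E[A | A + B = 11] = (6 + 7 + 8) / 3 = 7.

7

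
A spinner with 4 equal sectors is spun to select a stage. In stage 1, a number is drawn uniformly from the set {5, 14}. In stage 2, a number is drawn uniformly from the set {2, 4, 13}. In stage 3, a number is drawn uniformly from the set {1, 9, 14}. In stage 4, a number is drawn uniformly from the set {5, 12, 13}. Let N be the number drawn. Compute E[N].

E[N | stage 1] = (5+14)/2 = 19/2.
E[N | stage 2] = (2+4+13)/3 = 19/3.
E[N | stage 3] = (1+9+14)/3 = 8.
E[N | stage 4] = (5+12+13)/3 = 10.
By the law of total expectation,
E[N] = (1/4)·(19/2) + (1/4)·(19/3) + (1/4)·(8) + (1/4)·(10) = 203/24.

203/24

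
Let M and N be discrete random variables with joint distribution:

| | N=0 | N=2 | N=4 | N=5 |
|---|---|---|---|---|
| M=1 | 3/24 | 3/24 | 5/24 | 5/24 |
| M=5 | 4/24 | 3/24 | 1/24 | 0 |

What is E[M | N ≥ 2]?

P(N ≥ 2) = 17/24.
Σ M·P over the event = 1·(3/24) + 1·(5/24) + 1·(5/24) + 5·(3/24) + 5·(1/24) = 11/8.
E[M | N ≥ 2] = (11/8) / (17/24) = 33/17.

33/17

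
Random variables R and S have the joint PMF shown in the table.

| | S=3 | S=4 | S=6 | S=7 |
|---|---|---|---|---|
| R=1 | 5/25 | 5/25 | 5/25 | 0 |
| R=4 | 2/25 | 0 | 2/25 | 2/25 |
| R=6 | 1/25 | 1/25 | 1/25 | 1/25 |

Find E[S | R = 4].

16/3

P(R = 4) = 6/25.
Σ S·P over the event = 3·(2/25) + 6·(2/25) + 7·(2/25) = 32/25.
E[S | R = 4] = (32/25) / (6/25) = 16/3.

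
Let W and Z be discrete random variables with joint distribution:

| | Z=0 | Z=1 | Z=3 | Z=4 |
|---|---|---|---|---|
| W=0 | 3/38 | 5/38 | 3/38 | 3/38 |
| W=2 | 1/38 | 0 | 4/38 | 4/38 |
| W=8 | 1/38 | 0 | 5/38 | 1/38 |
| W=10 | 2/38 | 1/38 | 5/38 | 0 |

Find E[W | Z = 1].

P(Z = 1) = 3/19.
Σ W·P over the event = 0·(5/38) + 10·(1/38) = 5/19.
E[W | Z = 1] = (5/19) / (3/19) = 5/3.

5/3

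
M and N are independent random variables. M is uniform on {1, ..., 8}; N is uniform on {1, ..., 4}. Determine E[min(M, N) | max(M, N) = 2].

Outcomes with max(M, N) = 2: (1,2), (2,1), (2,2), each with probability 1/32.
E[min(M, N) | max(M, N) = 2] = (1 + 1 + 2) / 3 = 4/3.

4/3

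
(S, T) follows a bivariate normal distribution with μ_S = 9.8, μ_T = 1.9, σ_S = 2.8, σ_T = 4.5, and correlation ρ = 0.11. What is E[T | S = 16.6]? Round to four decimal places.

E[T | S=x] = μ_T + ρ(σ_T/σ_S)(x − μ_S) for jointly normal variables.
E[T | S=16.6] = 1.9 + (0.11)·(4.5/2.8)·(16.6 − (9.8)) = 1.9 + (0.176786)·(6.8) = 3.1021.

3.1021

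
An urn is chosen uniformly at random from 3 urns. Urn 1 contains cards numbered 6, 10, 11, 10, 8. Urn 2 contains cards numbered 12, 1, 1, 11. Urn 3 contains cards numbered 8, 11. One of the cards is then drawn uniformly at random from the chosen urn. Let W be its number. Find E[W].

33/4

E[W | urn 1] = (6+10+11+10+8)/5 = 9.
E[W | urn 2] = (12+1+1+11)/4 = 25/4.
E[W | urn 3] = (8+11)/2 = 19/2.
By the law of total expectation,
E[W] = (1/3)·(9) + (1/3)·(25/4) + (1/3)·(19/2) = 33/4.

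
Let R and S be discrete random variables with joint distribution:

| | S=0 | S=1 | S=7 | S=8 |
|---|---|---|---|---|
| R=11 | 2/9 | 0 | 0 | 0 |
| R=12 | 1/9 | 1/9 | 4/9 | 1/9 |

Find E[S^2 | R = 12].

261/7

P(R = 12) = 7/9.
Σ S^2·P over the event = 0·(1/9) + 1·(1/9) + 49·(4/9) + 64·(1/9) = 29.
E[S^2 | R = 12] = (29) / (7/9) = 261/7.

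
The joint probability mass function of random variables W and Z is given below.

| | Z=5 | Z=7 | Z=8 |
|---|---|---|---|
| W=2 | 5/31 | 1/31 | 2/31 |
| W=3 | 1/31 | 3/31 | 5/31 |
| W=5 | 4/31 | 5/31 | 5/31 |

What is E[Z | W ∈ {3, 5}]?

P(W ∈ {3, 5}) = 23/31.
Σ Z·P over the event = 5·(1/31) + 7·(3/31) + 8·(5/31) + 5·(4/31) + 7·(5/31) + 8·(5/31) = 161/31.
E[Z | W ∈ {3, 5}] = (161/31) / (23/31) = 7.

7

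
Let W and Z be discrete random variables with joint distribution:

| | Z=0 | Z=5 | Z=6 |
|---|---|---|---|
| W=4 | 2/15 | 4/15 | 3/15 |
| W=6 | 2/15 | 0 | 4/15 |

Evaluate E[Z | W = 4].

P(W = 4) = 3/5.
Σ Z·P over the event = 0·(2/15) + 5·(4/15) + 6·(3/15) = 38/15.
E[Z | W = 4] = (38/15) / (3/5) = 38/9.

38/9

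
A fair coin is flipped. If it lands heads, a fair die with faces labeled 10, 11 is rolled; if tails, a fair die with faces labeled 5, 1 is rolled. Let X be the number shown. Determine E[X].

E[X | heads] = (10+11)/2 = 21/2.
E[X | tails] = (5+1)/2 = 3.
By the law of total expectation,
E[X] = (1/2)·(21/2) + (1/2)·(3) = 27/4.

27/4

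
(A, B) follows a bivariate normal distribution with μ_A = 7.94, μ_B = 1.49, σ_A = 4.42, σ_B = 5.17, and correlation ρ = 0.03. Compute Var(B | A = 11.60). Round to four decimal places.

For a bivariate normal, Var(B | A=x) = σ_B²(1 − ρ²).
Var(B | A=11.60) = (5.17)²·(1 − (0.03)²) = 26.7289·0.9991 = 26.7048.

26.7048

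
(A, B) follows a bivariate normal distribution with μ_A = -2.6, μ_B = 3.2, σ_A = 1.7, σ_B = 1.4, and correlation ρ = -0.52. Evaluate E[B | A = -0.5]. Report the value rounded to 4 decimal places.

E[B | A=x] = μ_B + ρ(σ_B/σ_A)(x − μ_A) for jointly normal variables.
E[B | A=-0.5] = 3.2 + (-0.52)·(1.4/1.7)·(-0.5 − (-2.6)) = 3.2 + (-0.42824)·(2.1) = 2.3007.

2.3007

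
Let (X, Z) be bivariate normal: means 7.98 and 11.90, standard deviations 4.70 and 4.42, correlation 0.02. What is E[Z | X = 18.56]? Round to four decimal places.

12.0990

For a bivariate normal, E[Z | X=x] = μ_Z + ρ·(σ_Z/σ_X)·(x − μ_X).
E[Z | X=18.56] = 11.90 + (0.02)·(4.42/4.70)·(18.56 − (7.98)) = 11.90 + (0.018809)·(10.58) = 12.0990.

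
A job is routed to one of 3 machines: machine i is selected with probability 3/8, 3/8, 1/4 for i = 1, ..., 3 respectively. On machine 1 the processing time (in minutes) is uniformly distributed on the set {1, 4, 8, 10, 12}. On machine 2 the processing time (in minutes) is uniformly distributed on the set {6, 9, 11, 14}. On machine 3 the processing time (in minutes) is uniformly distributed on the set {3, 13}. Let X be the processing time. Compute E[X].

E[X | machine 1] = (1+4+8+10+12)/5 = 7.
E[X | machine 2] = (6+9+11+14)/4 = 10.
E[X | machine 3] = (3+13)/2 = 8.
E[X] = (3/8)·(7) + (3/8)·(10) + (1/4)·(8) = 67/8.

67/8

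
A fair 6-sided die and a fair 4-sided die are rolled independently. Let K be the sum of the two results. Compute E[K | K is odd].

P(K is odd) = 1/2.
Σ over the event: 3·1/12 + 5·1/6 + 7·1/6 + 9·1/12 = 3.
E[K | K is odd] = (3) / (1/2) = 6.

6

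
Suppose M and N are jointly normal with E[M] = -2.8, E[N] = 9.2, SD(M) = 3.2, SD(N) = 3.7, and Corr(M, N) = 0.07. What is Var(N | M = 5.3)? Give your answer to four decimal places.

13.6229

For a bivariate normal, Var(N | M=x) = σ_N²(1 − ρ²).
Var(N | M=5.3) = (3.7)²·(1 − (0.07)²) = 13.69·0.9951 = 13.6229.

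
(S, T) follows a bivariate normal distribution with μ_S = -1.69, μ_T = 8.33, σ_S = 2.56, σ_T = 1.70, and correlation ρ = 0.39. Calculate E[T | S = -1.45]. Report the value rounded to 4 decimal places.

8.3922

For a bivariate normal, E[T | S=x] = μ_T + ρ·(σ_T/σ_S)·(x − μ_S).
E[T | S=-1.45] = 8.33 + (0.39)·(1.70/2.56)·(-1.45 − (-1.69)) = 8.33 + (0.25898)·(0.24) = 8.3922.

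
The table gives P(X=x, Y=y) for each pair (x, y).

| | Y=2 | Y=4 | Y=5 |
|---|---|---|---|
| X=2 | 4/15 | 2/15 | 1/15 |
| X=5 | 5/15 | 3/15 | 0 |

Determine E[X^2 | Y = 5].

4

P(Y = 5) = 1/15.
Σ X^2·P over the event = 4·(1/15) = 4/15.
E[X^2 | Y = 5] = (4/15) / (1/15) = 4.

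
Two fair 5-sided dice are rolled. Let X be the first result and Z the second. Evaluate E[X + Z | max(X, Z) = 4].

44/7

Outcomes with max(X, Z) = 4: (1,4), (2,4), (3,4), (4,1), (4,2), (4,3), (4,4), each with probability 1/25.
E[X + Z | max(X, Z) = 4] = (5 + 6 + 7 + 5 + 6 + 7 + 8) / 7 = 44/7.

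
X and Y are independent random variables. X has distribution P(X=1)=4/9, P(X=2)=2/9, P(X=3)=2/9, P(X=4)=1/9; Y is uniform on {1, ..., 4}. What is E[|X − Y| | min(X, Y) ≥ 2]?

P(min(X, Y) ≥ 2) = 5/12.
Summing |X−Y|·P(x,y) over outcomes with min(X, Y) ≥ 2 gives 13/36.
E[|X − Y| | min(X, Y) ≥ 2] = (13/36) / (5/12) = 13/15.

13/15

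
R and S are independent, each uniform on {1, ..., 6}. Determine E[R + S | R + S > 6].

P(R + S > 6) = 7/12.
Summing (R+S)·P(x,y) over outcomes with R + S > 6 gives 91/18.
E[R + S | R + S > 6] = (91/18) / (7/12) = 26/3.

26/3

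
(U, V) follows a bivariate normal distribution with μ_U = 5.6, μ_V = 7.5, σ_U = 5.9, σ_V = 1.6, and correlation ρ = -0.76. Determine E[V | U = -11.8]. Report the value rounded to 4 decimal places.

11.0862

The regression of V on U has slope ρ·σ_V/σ_U and passes through (μ_U, μ_V).
E[V | U=-11.8] = 7.5 + (-0.76)·(1.6/5.9)·(-11.8 − (5.6)) = 7.5 + (-0.206102)·(-17.4) = 11.0862.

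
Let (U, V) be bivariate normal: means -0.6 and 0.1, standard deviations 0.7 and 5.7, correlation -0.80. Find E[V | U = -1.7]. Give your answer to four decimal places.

7.2657

For a bivariate normal, E[V | U=x] = μ_V + ρ·(σ_V/σ_U)·(x − μ_U).
E[V | U=-1.7] = 0.1 + (-0.80)·(5.7/0.7)·(-1.7 − (-0.6)) = 0.1 + (-6.5143)·(-1.1) = 7.2657.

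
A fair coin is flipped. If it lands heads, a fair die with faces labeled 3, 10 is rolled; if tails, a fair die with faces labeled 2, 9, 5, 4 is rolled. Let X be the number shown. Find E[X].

E[X | heads] = (3+10)/2 = 13/2.
E[X | tails] = (2+9+5+4)/4 = 5.
By the law of total expectation,
E[X] = (1/2)·(13/2) + (1/2)·(5) = 23/4.

23/4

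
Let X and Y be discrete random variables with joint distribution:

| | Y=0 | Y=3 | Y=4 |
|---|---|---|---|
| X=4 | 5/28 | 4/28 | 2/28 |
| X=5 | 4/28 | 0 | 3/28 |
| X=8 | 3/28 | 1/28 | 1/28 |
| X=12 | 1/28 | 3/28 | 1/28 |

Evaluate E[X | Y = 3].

15/2

P(Y = 3) = 2/7.
Σ X·P over the event = 4·(4/28) + 8·(1/28) + 12·(3/28) = 15/7.
E[X | Y = 3] = (15/7) / (2/7) = 15/2.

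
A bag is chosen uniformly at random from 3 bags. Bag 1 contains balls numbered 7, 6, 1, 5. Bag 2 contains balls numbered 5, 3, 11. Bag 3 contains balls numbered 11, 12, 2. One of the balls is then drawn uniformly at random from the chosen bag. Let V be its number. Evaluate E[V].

233/36

E[V | bag 1] = (7+6+1+5)/4 = 19/4.
E[V | bag 2] = (5+3+11)/3 = 19/3.
E[V | bag 3] = (11+12+2)/3 = 25/3.
E[V] = (1/3)·(19/4) + (1/3)·(19/3) + (1/3)·(25/3) = 233/36.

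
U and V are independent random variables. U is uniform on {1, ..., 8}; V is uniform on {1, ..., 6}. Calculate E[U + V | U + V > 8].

32/3

P(U + V > 8) = 7/16.
Summing (U+V)·P(x,y) over outcomes with U + V > 8 gives 14/3.
E[U + V | U + V > 8] = (14/3) / (7/16) = 32/3.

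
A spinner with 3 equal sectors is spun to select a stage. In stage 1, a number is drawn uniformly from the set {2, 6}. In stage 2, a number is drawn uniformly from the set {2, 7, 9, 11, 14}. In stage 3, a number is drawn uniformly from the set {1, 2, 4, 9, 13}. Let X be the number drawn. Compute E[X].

E[X | stage 1] = (2+6)/2 = 4.
E[X | stage 2] = (2+7+9+11+14)/5 = 43/5.
E[X | stage 3] = (1+2+4+9+13)/5 = 29/5.
E[X] = (1/3)·(4) + (1/3)·(43/5) + (1/3)·(29/5) = 92/15.

92/15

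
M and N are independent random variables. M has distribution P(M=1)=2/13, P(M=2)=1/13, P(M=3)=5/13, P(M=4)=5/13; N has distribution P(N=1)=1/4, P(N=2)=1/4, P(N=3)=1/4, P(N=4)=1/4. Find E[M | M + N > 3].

150/47

P(M + N > 3) = 47/52.
Summing M·P(x,y) over outcomes with M + N > 3 gives 75/26.
E[M | M + N > 3] = (75/26) / (47/52) = 150/47.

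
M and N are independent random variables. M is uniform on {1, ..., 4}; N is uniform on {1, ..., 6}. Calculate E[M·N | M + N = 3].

Outcomes with M + N = 3: (1,2), (2,1), each with probability 1/24.
E[M·N | M + N = 3] = (2 + 2) / 2 = 2.

2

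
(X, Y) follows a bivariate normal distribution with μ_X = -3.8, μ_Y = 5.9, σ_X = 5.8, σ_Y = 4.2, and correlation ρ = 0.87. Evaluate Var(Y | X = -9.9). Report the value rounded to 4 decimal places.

4.2883

Var(Y | X=x) = (1 − ρ²)·σ_Y².
Var(Y | X=-9.9) = (4.2)²·(1 − (0.87)²) = 17.64·0.2431 = 4.2883.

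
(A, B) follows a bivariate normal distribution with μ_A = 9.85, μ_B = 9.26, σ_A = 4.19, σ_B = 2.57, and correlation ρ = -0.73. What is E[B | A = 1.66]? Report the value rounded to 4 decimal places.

12.9271

The regression of B on A has slope ρ·σ_B/σ_A and passes through (μ_A, μ_B).
E[B | A=1.66] = 9.26 + (-0.73)·(2.57/4.19)·(1.66 − (9.85)) = 9.26 + (-0.447757)·(-8.19) = 12.9271.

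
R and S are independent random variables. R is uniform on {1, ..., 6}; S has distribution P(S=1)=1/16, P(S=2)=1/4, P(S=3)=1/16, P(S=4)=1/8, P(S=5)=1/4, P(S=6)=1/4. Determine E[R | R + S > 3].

P(R + S > 3) = 15/16.
Summing R·P(x,y) over outcomes with R + S > 3 gives 329/96.
E[R | R + S > 3] = (329/96) / (15/16) = 329/90.

329/90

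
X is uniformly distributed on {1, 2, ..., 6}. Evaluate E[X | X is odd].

3

Given X is odd, X is equally likely to be any of {1, 3, 5}.
E[X | X is odd] = (1 + 3 + 5) / 3 = 3.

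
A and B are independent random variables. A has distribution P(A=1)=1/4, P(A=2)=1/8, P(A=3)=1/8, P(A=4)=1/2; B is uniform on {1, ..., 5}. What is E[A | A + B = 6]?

23/8

P(A + B = 6) = 1/5.
Summing A·P(x,y) over outcomes with A + B = 6 gives 23/40.
E[A | A + B = 6] = (23/40) / (1/5) = 23/8.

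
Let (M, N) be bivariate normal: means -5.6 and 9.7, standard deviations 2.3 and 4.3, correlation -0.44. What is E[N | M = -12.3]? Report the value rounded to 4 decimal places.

The regression of N on M has slope ρ·σ_N/σ_M and passes through (μ_M, μ_N).
E[N | M=-12.3] = 9.7 + (-0.44)·(4.3/2.3)·(-12.3 − (-5.6)) = 9.7 + (-0.82261)·(-6.7) = 15.2115.

15.2115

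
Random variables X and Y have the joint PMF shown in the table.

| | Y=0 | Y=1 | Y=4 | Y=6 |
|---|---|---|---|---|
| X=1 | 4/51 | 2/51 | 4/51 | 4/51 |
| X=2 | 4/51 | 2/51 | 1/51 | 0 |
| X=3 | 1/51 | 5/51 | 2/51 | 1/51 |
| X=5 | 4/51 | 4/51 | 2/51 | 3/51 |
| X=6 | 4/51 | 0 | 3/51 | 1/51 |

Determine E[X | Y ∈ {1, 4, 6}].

109/34

P(Y ∈ {1, 4, 6}) = 2/3.
Summing X·P(X=x,Y=y) over the conditioning event gives 109/51.
E[X | Y ∈ {1, 4, 6}] = (109/51) / (2/3) = 109/34.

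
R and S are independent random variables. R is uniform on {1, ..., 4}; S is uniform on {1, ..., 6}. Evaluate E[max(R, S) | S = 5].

5

Outcomes with S = 5: (1,5), (2,5), (3,5), (4,5), each with probability 1/24.
E[max(R, S) | S = 5] = (5 + 5 + 5 + 5) / 4 = 5.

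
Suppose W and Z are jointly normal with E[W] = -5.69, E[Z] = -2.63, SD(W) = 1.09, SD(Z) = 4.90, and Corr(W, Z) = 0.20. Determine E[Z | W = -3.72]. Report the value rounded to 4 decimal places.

For a bivariate normal, E[Z | W=x] = μ_Z + ρ·(σ_Z/σ_W)·(x − μ_W).
E[Z | W=-3.72] = -2.63 + (0.20)·(4.90/1.09)·(-3.72 − (-5.69)) = -2.63 + (0.89908)·(1.97) = -0.8588.

-0.8588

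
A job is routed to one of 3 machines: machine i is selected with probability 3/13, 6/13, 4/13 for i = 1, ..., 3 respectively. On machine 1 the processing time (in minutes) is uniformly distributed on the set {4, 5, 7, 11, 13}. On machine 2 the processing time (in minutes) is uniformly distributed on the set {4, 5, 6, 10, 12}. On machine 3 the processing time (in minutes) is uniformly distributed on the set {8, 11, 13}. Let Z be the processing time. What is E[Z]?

1666/195

E[Z | machine 1] = (4+5+7+11+13)/5 = 8.
E[Z | machine 2] = (4+5+6+10+12)/5 = 37/5.
E[Z | machine 3] = (8+11+13)/3 = 32/3.
By the law of total expectation,
E[Z] = (3/13)·(8) + (6/13)·(37/5) + (4/13)·(32/3) = 1666/195.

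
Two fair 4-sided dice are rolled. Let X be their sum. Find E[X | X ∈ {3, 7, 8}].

28/5

P(X ∈ {3, 7, 8}) = 5/16.
Σ over the event: 3·1/8 + 7·1/8 + 8·1/16 = 7/4.
E[X | X ∈ {3, 7, 8}] = (7/4) / (5/16) = 28/5.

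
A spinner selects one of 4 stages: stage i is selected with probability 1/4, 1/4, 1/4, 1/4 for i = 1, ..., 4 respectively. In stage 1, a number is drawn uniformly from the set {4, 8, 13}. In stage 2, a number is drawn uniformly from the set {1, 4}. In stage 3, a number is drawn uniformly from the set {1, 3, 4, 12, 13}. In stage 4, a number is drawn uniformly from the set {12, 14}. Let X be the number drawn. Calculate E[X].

913/120

E[X | stage 1] = (4+8+13)/3 = 25/3.
E[X | stage 2] = (1+4)/2 = 5/2.
E[X | stage 3] = (1+3+4+12+13)/5 = 33/5.
E[X | stage 4] = (12+14)/2 = 13.
E[X] = (1/4)·(25/3) + (1/4)·(5/2) + (1/4)·(33/5) + (1/4)·(13) = 913/120.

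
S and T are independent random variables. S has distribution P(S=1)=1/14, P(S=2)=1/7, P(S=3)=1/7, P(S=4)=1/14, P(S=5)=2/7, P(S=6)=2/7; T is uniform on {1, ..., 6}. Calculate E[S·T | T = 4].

118/7

P(T = 4) = 1/6.
Summing ST·P(x,y) over outcomes with T = 4 gives 59/21.
E[S·T | T = 4] = (59/21) / (1/6) = 118/7.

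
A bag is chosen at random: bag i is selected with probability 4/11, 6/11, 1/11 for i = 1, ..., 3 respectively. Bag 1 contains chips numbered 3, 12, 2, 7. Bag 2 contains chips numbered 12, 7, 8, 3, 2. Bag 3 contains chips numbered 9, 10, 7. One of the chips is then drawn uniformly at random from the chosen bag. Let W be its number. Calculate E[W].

1066/165

E[W | bag 1] = (3+12+2+7)/4 = 6.
E[W | bag 2] = (12+7+8+3+2)/5 = 32/5.
E[W | bag 3] = (9+10+7)/3 = 26/3.
E[W] = (4/11)·(6) + (6/11)·(32/5) + (1/11)·(26/3) = 1066/165.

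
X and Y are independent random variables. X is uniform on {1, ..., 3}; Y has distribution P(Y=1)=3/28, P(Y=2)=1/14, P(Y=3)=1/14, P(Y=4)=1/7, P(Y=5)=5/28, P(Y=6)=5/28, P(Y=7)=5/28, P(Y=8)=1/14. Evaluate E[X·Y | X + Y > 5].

P(X + Y > 5) = 61/84.
Summing XY·P(x,y) over outcomes with X + Y > 5 gives 367/42.
E[X·Y | X + Y > 5] = (367/42) / (61/84) = 734/61.

734/61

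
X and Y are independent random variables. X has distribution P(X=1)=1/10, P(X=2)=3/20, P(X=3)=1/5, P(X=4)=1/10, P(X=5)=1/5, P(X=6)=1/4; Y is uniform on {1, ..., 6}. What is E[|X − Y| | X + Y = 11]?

P(X + Y = 11) = 3/40.
Summing |X−Y|·P(x,y) over outcomes with X + Y = 11 gives 3/40.
E[|X − Y| | X + Y = 11] = (3/40) / (3/40) = 1.

1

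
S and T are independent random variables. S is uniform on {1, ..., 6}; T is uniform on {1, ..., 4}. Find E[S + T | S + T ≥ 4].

P(S + T ≥ 4) = 7/8.
Summing (S+T)·P(x,y) over outcomes with S + T ≥ 4 gives 17/3.
E[S + T | S + T ≥ 4] = (17/3) / (7/8) = 136/21.

136/21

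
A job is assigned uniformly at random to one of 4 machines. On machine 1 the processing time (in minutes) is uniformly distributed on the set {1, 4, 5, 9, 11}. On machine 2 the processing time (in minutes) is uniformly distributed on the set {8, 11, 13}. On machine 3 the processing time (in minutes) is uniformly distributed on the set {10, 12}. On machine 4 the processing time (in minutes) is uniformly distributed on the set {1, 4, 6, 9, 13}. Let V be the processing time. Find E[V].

E[V | machine 1] = (1+4+5+9+11)/5 = 6.
E[V | machine 2] = (8+11+13)/3 = 32/3.
E[V | machine 3] = (10+12)/2 = 11.
E[V | machine 4] = (1+4+6+9+13)/5 = 33/5.
By the law of total expectation,
E[V] = (1/4)·(6) + (1/4)·(32/3) + (1/4)·(11) + (1/4)·(33/5) = 257/30.

257/30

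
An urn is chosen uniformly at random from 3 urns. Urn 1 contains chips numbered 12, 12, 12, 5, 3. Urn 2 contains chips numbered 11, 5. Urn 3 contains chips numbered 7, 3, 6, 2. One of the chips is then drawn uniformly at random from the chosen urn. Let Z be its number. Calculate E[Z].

E[Z | urn 1] = (12+12+12+5+3)/5 = 44/5.
E[Z | urn 2] = (11+5)/2 = 8.
E[Z | urn 3] = (7+3+6+2)/4 = 9/2.
E[Z] = (1/3)·(44/5) + (1/3)·(8) + (1/3)·(9/2) = 71/10.

71/10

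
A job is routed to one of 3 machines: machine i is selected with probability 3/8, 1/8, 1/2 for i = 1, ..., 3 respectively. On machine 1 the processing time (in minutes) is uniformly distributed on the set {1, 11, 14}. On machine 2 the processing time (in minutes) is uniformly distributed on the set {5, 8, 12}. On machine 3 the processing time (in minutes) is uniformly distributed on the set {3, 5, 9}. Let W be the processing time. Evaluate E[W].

E[W | machine 1] = (1+11+14)/3 = 26/3.
E[W | machine 2] = (5+8+12)/3 = 25/3.
E[W | machine 3] = (3+5+9)/3 = 17/3.
By the law of total expectation,
E[W] = (3/8)·(26/3) + (1/8)·(25/3) + (1/2)·(17/3) = 57/8.

57/8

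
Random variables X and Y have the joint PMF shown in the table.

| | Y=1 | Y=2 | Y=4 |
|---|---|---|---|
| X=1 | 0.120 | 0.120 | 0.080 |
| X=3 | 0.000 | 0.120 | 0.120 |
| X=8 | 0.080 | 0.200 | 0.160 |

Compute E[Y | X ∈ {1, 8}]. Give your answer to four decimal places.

P(X ∈ {1, 8}) = 0.760.
Σ Y·P over the event = 1·(0.120) + 2·(0.120) + 4·(0.080) + 1·(0.080) + 2·(0.200) + 4·(0.160) = 1.800.
E[Y | X ∈ {1, 8}] = (1.800) / (0.760) = 2.3684.

2.3684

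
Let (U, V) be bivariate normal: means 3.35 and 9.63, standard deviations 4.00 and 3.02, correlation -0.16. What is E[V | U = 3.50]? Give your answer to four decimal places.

9.6119

E[V | U=x] = μ_V + ρ(σ_V/σ_U)(x − μ_U) for jointly normal variables.
E[V | U=3.50] = 9.63 + (-0.16)·(3.02/4.00)·(3.50 − (3.35)) = 9.63 + (-0.1208)·(0.15) = 9.6119.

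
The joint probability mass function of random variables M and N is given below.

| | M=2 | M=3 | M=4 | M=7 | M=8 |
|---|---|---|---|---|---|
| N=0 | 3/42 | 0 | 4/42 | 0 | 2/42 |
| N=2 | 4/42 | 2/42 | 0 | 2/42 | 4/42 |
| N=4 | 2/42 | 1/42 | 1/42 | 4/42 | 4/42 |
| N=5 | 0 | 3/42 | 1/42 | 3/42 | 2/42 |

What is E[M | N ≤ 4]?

P(N ≤ 4) = 11/14.
Summing M·P(M=x,N=y) over the conditioning event gives 169/42.
E[M | N ≤ 4] = (169/42) / (11/14) = 169/33.

169/33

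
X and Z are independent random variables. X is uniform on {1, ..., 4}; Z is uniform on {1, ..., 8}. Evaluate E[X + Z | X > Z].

P(X > Z) = 3/16.
Summing (X+Z)·P(x,y) over outcomes with X > Z gives 15/16.
E[X + Z | X > Z] = (15/16) / (3/16) = 5.

5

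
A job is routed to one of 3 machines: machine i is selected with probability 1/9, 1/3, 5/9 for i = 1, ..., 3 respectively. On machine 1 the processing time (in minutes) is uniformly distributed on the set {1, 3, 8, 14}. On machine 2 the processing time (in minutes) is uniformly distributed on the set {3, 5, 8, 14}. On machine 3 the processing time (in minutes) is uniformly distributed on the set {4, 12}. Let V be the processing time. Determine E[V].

23/3

E[V | machine 1] = (1+3+8+14)/4 = 13/2.
E[V | machine 2] = (3+5+8+14)/4 = 15/2.
E[V | machine 3] = (4+12)/2 = 8.
By the law of total expectation,
E[V] = (1/9)·(13/2) + (1/3)·(15/2) + (5/9)·(8) = 23/3.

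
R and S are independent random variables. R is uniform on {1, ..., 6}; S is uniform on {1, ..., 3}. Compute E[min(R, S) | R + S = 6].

2

Outcomes with R + S = 6: (3,3), (4,2), (5,1), each with probability 1/18.
E[min(R, S) | R + S = 6] = (3 + 2 + 1) / 3 = 2.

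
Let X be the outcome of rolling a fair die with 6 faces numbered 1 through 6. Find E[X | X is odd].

Given X is odd, X is equally likely to be any of {1, 3, 5}.
E[X | X is odd] = (1 + 3 + 5) / 3 = 3.

3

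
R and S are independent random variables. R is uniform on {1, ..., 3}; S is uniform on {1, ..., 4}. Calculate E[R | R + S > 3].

20/9

Outcomes with R + S > 3: (1,3), (1,4), (2,2), (2,3), (2,4), (3,1), (3,2), (3,3), (3,4), each with probability 1/12.
E[R | R + S > 3] = (1 + 1 + 2 + 2 + 2 + 3 + 3 + 3 + 3) / 9 = 20/9.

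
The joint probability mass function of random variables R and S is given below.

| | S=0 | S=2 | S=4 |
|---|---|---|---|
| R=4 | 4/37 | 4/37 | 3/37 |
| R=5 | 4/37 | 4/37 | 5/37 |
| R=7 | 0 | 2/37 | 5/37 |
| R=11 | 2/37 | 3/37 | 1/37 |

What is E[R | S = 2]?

P(S = 2) = 13/37.
Σ R·P over the event = 4·(4/37) + 5·(4/37) + 7·(2/37) + 11·(3/37) = 83/37.
E[R | S = 2] = (83/37) / (13/37) = 83/13.

83/13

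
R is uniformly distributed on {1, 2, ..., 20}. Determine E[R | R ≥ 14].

Given R ≥ 14, R is equally likely to be any of {14, 15, 16, 17, 18, 19, 20}.
E[R | R ≥ 14] = (14 + 15 + 16 + 17 + 18 + 19 + 20) / 7 = 17.

17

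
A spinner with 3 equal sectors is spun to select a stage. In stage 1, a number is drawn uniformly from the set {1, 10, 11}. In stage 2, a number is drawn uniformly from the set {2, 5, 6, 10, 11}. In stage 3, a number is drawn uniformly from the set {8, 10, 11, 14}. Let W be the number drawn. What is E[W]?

1493/180

E[W | stage 1] = (1+10+11)/3 = 22/3.
E[W | stage 2] = (2+5+6+10+11)/5 = 34/5.
E[W | stage 3] = (8+10+11+14)/4 = 43/4.
By the law of total expectation,
E[W] = (1/3)·(22/3) + (1/3)·(34/5) + (1/3)·(43/4) = 1493/180.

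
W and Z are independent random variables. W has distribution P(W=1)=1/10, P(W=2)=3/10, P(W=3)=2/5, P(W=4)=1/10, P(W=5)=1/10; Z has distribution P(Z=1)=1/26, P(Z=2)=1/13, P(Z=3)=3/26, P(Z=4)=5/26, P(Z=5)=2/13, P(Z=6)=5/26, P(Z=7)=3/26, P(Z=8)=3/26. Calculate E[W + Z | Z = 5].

P(Z = 5) = 2/13.
Summing (W+Z)·P(x,y) over outcomes with Z = 5 gives 6/5.
E[W + Z | Z = 5] = (6/5) / (2/13) = 39/5.

39/5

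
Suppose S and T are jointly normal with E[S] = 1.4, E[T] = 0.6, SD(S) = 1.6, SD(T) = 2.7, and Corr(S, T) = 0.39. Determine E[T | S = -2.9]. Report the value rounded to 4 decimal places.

-2.2299

E[T | S=x] = μ_T + ρ(σ_T/σ_S)(x − μ_S) for jointly normal variables.
E[T | S=-2.9] = 0.6 + (0.39)·(2.7/1.6)·(-2.9 − (1.4)) = 0.6 + (0.65812)·(-4.3) = -2.2299.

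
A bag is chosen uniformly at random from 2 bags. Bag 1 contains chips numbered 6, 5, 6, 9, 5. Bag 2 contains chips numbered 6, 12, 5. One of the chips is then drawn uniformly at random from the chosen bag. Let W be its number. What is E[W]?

E[W | bag 1] = (6+5+6+9+5)/5 = 31/5.
E[W | bag 2] = (6+12+5)/3 = 23/3.
By the law of total expectation,
E[W] = (1/2)·(31/5) + (1/2)·(23/3) = 104/15.

104/15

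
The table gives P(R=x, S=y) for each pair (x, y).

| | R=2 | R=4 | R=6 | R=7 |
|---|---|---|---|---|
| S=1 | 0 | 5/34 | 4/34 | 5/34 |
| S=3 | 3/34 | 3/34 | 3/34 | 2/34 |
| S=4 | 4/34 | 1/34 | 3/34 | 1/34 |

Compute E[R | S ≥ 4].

P(S ≥ 4) = 9/34.
Σ R·P over the event = 2·(4/34) + 4·(1/34) + 6·(3/34) + 7·(1/34) = 37/34.
E[R | S ≥ 4] = (37/34) / (9/34) = 37/9.

37/9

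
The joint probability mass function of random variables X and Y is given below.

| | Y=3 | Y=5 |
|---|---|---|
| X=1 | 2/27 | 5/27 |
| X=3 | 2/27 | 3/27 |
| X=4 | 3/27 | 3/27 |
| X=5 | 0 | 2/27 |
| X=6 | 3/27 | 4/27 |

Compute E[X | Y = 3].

P(Y = 3) = 10/27.
Σ X·P over the event = 1·(2/27) + 3·(2/27) + 4·(3/27) + 6·(3/27) = 38/27.
E[X | Y = 3] = (38/27) / (10/27) = 19/5.

19/5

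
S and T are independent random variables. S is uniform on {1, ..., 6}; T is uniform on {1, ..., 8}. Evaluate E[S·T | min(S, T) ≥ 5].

Outcomes with min(S, T) ≥ 5: (5,5), (5,6), (5,7), (5,8), (6,5), (6,6), (6,7), (6,8), each with probability 1/48.
E[S·T | min(S, T) ≥ 5] = (25 + 30 + 35 + 40 + 30 + 36 + 42 + 48) / 8 = 143/4.

143/4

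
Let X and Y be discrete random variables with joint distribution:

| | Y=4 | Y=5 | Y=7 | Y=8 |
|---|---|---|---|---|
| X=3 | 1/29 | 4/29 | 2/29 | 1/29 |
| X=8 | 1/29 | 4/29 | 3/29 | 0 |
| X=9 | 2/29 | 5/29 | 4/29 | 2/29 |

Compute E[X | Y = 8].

P(Y = 8) = 3/29.
Σ X·P over the event = 3·(1/29) + 9·(2/29) = 21/29.
E[X | Y = 8] = (21/29) / (3/29) = 7.

7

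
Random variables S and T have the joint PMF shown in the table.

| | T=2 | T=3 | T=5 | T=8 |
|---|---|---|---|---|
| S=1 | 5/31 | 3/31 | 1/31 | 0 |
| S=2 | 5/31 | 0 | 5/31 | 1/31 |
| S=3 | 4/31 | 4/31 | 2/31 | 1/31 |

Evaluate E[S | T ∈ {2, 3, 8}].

47/23

P(T ∈ {2, 3, 8}) = 23/31.
Σ S·P over the event = 1·(5/31) + 1·(3/31) + 2·(5/31) + 2·(1/31) + 3·(4/31) + 3·(4/31) + 3·(1/31) = 47/31.
E[S | T ∈ {2, 3, 8}] = (47/31) / (23/31) = 47/23.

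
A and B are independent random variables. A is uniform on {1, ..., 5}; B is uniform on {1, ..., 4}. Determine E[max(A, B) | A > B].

P(A > B) = 1/2.
Summing max(A,B)·P(x,y) over outcomes with A > B gives 2.
E[max(A, B) | A > B] = (2) / (1/2) = 4.

4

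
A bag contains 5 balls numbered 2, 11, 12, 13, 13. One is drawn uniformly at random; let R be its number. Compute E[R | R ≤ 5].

2

P(R ≤ 5) = 1/5.
Σ over the event: 2·1/5 = 2/5.
E[R | R ≤ 5] = (2/5) / (1/5) = 2.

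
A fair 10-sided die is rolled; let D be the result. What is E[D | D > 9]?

Given D > 9, D is equally likely to be any of {10}.
E[D | D > 9] = (10) / 1 = 10.

10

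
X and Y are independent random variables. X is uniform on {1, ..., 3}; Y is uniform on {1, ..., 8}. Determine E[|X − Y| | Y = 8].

Outcomes with Y = 8: (1,8), (2,8), (3,8), each with probability 1/24.
E[|X − Y| | Y = 8] = (7 + 6 + 5) / 3 = 6.

6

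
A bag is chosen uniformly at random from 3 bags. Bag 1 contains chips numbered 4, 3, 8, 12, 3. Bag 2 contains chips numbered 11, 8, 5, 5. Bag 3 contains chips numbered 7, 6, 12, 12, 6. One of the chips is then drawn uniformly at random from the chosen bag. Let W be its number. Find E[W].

E[W | bag 1] = (4+3+8+12+3)/5 = 6.
E[W | bag 2] = (11+8+5+5)/4 = 29/4.
E[W | bag 3] = (7+6+12+12+6)/5 = 43/5.
E[W] = (1/3)·(6) + (1/3)·(29/4) + (1/3)·(43/5) = 437/60.

437/60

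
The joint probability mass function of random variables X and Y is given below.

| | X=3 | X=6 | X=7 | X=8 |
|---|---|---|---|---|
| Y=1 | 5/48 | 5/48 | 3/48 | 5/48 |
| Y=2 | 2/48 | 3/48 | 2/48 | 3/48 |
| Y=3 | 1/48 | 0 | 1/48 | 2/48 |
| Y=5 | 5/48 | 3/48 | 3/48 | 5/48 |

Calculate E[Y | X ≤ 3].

P(X ≤ 3) = 13/48.
Σ Y·P over the event = 1·(5/48) + 2·(2/48) + 3·(1/48) + 5·(5/48) = 37/48.
E[Y | X ≤ 3] = (37/48) / (13/48) = 37/13.

37/13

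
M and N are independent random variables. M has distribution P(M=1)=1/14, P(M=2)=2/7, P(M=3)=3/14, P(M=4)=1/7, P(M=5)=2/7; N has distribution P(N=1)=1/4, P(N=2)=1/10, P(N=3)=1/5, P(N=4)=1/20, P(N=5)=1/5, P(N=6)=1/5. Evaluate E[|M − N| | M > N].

P(M > N) = 111/280.
Summing |M−N|·P(x,y) over outcomes with M > N gives 121/140.
E[|M − N| | M > N] = (121/140) / (111/280) = 242/111.

242/111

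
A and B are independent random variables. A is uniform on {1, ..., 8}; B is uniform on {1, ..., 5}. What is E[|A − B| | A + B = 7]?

P(A + B = 7) = 1/8.
Summing |A−B|·P(x,y) over outcomes with A + B = 7 gives 13/40.
E[|A − B| | A + B = 7] = (13/40) / (1/8) = 13/5.

13/5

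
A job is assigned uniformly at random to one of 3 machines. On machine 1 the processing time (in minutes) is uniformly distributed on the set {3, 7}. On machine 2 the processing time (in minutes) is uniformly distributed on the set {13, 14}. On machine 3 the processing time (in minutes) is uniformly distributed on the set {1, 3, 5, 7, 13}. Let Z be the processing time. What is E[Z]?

E[Z | machine 1] = (3+7)/2 = 5.
E[Z | machine 2] = (13+14)/2 = 27/2.
E[Z | machine 3] = (1+3+5+7+13)/5 = 29/5.
E[Z] = (1/3)·(5) + (1/3)·(27/2) + (1/3)·(29/5) = 81/10.

81/10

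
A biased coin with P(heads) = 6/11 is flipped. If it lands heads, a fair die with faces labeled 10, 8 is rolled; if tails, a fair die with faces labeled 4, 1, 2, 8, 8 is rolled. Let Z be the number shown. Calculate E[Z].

7

E[Z | heads] = (10+8)/2 = 9.
E[Z | tails] = (4+1+2+8+8)/5 = 23/5.
By the law of total expectation,
E[Z] = (6/11)·(9) + (5/11)·(23/5) = 7.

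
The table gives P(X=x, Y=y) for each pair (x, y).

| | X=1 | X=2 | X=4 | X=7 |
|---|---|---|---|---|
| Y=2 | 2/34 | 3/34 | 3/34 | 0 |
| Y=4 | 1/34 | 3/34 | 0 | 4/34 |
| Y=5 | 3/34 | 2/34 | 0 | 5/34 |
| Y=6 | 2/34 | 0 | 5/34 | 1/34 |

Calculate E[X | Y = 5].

P(Y = 5) = 5/17.
Σ X·P over the event = 1·(3/34) + 2·(2/34) + 7·(5/34) = 21/17.
E[X | Y = 5] = (21/17) / (5/17) = 21/5.

21/5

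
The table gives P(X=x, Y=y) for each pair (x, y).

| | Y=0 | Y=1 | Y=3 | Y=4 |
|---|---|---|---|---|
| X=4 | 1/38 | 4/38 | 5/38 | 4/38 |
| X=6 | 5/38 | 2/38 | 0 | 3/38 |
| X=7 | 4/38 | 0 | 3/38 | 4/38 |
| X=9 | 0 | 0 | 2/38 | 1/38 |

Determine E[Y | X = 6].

P(X = 6) = 5/19.
Σ Y·P over the event = 0·(5/38) + 1·(2/38) + 4·(3/38) = 7/19.
E[Y | X = 6] = (7/19) / (5/19) = 7/5.

7/5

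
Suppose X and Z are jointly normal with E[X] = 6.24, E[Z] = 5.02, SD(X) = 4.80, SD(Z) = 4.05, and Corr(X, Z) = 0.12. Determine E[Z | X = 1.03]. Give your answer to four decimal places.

4.4925

The regression of Z on X has slope ρ·σ_Z/σ_X and passes through (μ_X, μ_Z).
E[Z | X=1.03] = 5.02 + (0.12)·(4.05/4.80)·(1.03 − (6.24)) = 5.02 + (0.10125)·(-5.21) = 4.4925.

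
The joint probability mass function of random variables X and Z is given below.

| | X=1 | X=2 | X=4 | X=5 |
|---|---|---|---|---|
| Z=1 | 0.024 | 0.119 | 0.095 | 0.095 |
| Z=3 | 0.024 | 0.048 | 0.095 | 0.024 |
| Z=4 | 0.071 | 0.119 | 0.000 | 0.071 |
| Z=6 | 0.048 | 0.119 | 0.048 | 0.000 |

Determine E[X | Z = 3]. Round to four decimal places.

3.2461

P(Z = 3) = 0.191.
Summing X·P(X=x,Z=y) over the conditioning event gives 0.620.
E[X | Z = 3] = (0.620) / (0.191) = 3.2461.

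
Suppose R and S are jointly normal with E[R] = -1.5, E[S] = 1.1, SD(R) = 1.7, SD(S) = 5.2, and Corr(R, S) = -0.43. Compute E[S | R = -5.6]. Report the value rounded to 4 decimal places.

E[S | R=x] = μ_S + ρ(σ_S/σ_R)(x − μ_R) for jointly normal variables.
E[S | R=-5.6] = 1.1 + (-0.43)·(5.2/1.7)·(-5.6 − (-1.5)) = 1.1 + (-1.3153)·(-4.1) = 6.4927.

6.4927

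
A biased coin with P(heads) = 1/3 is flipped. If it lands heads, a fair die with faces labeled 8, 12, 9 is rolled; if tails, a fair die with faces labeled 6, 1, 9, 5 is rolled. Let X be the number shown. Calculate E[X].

E[X | heads] = (8+12+9)/3 = 29/3.
E[X | tails] = (6+1+9+5)/4 = 21/4.
By the law of total expectation,
E[X] = (1/3)·(29/3) + (2/3)·(21/4) = 121/18.

121/18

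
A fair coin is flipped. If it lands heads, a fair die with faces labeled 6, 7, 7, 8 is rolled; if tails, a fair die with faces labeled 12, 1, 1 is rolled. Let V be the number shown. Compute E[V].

35/6

E[V | heads] = (6+7+7+8)/4 = 7.
E[V | tails] = (12+1+1)/3 = 14/3.
E[V] = (1/2)·(7) + (1/2)·(14/3) = 35/6.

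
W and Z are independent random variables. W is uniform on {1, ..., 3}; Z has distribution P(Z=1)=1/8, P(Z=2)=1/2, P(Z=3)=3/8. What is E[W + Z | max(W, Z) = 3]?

69/14

P(max(W, Z) = 3) = 7/12.
Summing (W+Z)·P(x,y) over outcomes with max(W, Z) = 3 gives 23/8.
E[W + Z | max(W, Z) = 3] = (23/8) / (7/12) = 69/14.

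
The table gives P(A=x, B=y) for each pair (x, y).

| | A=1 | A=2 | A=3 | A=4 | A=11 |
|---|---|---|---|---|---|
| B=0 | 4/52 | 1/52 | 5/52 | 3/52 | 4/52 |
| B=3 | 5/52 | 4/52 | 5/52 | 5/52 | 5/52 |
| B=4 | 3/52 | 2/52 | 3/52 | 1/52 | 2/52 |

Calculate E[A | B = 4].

42/11

P(B = 4) = 11/52.
Σ A·P over the event = 1·(3/52) + 2·(2/52) + 3·(3/52) + 4·(1/52) + 11·(2/52) = 21/26.
E[A | B = 4] = (21/26) / (11/52) = 42/11.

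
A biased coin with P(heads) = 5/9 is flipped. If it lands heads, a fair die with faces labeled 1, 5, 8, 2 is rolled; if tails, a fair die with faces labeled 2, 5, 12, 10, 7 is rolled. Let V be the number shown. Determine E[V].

244/45

E[V | heads] = (1+5+8+2)/4 = 4.
E[V | tails] = (2+5+12+10+7)/5 = 36/5.
By the law of total expectation,
E[V] = (5/9)·(4) + (4/9)·(36/5) = 244/45.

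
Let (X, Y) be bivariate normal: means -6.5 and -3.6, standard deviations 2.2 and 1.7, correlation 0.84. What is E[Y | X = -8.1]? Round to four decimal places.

The regression of Y on X has slope ρ·σ_Y/σ_X and passes through (μ_X, μ_Y).
E[Y | X=-8.1] = -3.6 + (0.84)·(1.7/2.2)·(-8.1 − (-6.5)) = -3.6 + (0.64909)·(-1.6) = -4.6385.

-4.6385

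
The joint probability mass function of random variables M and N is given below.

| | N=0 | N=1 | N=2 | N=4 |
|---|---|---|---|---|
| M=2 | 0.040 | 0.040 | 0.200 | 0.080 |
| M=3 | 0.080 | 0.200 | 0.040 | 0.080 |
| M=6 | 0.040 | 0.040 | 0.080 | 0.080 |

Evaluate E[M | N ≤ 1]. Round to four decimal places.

3.3636

P(N ≤ 1) = 0.440.
Σ M·P over the event = 2·(0.040) + 2·(0.040) + 3·(0.080) + 3·(0.200) + 6·(0.040) + 6·(0.040) = 1.480.
E[M | N ≤ 1] = (1.480) / (0.440) = 3.3636.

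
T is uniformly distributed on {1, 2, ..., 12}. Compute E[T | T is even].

Given T is even, T is equally likely to be any of {2, 4, 6, 8, 10, 12}.
E[T | T is even] = (2 + 4 + 6 + 8 + 10 + 12) / 6 = 7.

7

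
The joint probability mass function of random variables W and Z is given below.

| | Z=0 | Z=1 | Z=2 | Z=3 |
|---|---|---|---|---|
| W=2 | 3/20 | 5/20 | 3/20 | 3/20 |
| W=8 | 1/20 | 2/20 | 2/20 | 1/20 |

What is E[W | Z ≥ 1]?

31/8

P(Z ≥ 1) = 4/5.
Σ W·P over the event = 2·(5/20) + 2·(3/20) + 2·(3/20) + 8·(2/20) + 8·(2/20) + 8·(1/20) = 31/10.
E[W | Z ≥ 1] = (31/10) / (4/5) = 31/8.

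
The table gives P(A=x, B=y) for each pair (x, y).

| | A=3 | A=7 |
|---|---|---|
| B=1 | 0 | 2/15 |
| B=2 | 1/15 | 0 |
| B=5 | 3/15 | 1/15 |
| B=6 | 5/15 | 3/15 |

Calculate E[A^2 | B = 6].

24

P(B = 6) = 8/15.
Summing A^2·P(A=x,B=y) over the conditioning event gives 64/5.
E[A^2 | B = 6] = (64/5) / (8/15) = 24.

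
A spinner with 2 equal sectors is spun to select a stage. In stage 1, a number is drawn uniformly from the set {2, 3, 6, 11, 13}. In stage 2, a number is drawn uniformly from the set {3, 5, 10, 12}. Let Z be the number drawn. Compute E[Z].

29/4

E[Z | stage 1] = (2+3+6+11+13)/5 = 7.
E[Z | stage 2] = (3+5+10+12)/4 = 15/2.
E[Z] = (1/2)·(7) + (1/2)·(15/2) = 29/4.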